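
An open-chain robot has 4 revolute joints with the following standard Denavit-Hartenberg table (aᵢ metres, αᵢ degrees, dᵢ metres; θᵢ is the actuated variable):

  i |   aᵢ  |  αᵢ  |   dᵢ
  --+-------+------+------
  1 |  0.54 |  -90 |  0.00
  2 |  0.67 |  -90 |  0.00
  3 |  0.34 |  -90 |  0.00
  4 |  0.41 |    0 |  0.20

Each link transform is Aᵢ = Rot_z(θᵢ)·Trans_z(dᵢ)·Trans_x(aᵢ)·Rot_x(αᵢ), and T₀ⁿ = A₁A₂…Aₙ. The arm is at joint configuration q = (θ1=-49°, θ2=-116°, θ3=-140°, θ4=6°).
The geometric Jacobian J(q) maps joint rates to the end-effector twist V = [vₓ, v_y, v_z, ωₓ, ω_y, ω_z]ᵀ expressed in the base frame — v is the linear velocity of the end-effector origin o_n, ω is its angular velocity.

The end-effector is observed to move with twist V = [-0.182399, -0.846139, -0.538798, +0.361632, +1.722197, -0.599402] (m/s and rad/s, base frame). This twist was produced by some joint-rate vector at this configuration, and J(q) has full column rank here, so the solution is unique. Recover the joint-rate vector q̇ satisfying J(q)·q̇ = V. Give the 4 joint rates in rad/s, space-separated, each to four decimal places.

-0.6290 0.8160 -0.9420 0.7660

o_n = [0.7425, 0.1121, 0.1841]
J₁: ẑ×o_n = [-0.1121, 0.7425, 0.0000], ω = ẑ
J2: z=[0.7547, 0.6561, 0.0000] o=[0.3543, -0.4075, 0.0000] → [0.1208, -0.1390, 0.1375, 0.7547, 0.6561, 0.0000]
J3: z=[0.5897, -0.6783, 0.4384] o=[0.1616, -0.1859, 0.6022] → [0.1530, 0.5012, 0.5697, 0.5897, -0.6783, 0.4384]
J4: z=[0.3933, 0.7152, 0.5777] o=[0.4014, -0.1287, 0.3681] → [-0.2707, 0.2694, -0.1492, 0.3933, 0.7152, 0.5777]
q̇ = J⁺·V = [-0.6290, 0.8160, -0.9420, 0.7660]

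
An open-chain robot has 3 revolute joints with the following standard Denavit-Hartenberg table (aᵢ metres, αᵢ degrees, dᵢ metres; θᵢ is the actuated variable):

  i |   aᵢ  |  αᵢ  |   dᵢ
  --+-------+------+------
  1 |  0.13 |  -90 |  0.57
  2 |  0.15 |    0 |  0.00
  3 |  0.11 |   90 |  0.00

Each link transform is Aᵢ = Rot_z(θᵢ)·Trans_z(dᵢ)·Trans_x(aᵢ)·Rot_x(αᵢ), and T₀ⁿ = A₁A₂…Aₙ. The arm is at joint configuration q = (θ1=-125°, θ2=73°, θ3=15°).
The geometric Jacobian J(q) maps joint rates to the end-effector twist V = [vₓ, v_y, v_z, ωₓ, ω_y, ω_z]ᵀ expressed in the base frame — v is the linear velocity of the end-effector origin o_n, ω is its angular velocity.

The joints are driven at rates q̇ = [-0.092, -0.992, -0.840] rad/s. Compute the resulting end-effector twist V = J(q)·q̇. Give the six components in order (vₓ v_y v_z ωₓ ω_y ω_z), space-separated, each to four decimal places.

o_n = [-0.1019, -0.1456, 0.3166]
J₁: ẑ×o_n = [0.1456, -0.1019, 0.0000], ω = ẑ
J2: z=[0.8192, -0.5736, 0.0000] o=[-0.0746, -0.1065, 0.5700] → [0.1453, 0.2076, -0.0477, 0.8192, -0.5736, 0.0000]
J3: z=[0.8192, -0.5736, 0.0000] o=[-0.0997, -0.1424, 0.4266] → [0.0631, 0.0901, -0.0038, 0.8192, -0.5736, 0.0000]
V = J·q̇ = [-0.2105, -0.2722, 0.0505, -1.5007, 1.0508, -0.0920]

-0.2105 -0.2722 0.0505 -1.5007 1.0508 -0.0920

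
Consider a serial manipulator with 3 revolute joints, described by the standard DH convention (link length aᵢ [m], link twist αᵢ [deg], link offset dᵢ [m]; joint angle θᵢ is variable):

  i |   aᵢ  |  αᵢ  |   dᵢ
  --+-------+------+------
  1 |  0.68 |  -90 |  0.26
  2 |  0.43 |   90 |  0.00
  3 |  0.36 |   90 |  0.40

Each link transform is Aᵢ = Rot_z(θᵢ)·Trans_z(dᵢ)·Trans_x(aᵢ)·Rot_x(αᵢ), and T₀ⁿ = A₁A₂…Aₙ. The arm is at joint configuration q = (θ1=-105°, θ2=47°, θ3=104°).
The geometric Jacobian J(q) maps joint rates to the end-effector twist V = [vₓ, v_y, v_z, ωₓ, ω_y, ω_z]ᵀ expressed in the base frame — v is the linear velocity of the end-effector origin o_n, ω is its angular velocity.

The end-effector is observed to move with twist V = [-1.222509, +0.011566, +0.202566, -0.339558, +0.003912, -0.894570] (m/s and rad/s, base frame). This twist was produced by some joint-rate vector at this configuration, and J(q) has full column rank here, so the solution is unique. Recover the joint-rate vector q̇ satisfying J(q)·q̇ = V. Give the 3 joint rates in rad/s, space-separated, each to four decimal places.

-0.9730 -0.3290 0.1150

o_n = [0.0252, -1.2557, 0.2820]
J₁: ẑ×o_n = [1.2557, 0.0252, -0.0000], ω = ẑ
J2: z=[0.9659, -0.2588, 0.0000] o=[-0.1760, -0.6568, 0.2600] → [-0.0057, -0.0213, -0.5264, 0.9659, -0.2588, 0.0000]
J3: z=[-0.1893, -0.7064, 0.6820] o=[-0.2519, -0.9401, -0.0545] → [-0.0225, 0.2527, 0.2555, -0.1893, -0.7064, 0.6820]
q̇ = J⁺·V = [-0.9730, -0.3290, 0.1150]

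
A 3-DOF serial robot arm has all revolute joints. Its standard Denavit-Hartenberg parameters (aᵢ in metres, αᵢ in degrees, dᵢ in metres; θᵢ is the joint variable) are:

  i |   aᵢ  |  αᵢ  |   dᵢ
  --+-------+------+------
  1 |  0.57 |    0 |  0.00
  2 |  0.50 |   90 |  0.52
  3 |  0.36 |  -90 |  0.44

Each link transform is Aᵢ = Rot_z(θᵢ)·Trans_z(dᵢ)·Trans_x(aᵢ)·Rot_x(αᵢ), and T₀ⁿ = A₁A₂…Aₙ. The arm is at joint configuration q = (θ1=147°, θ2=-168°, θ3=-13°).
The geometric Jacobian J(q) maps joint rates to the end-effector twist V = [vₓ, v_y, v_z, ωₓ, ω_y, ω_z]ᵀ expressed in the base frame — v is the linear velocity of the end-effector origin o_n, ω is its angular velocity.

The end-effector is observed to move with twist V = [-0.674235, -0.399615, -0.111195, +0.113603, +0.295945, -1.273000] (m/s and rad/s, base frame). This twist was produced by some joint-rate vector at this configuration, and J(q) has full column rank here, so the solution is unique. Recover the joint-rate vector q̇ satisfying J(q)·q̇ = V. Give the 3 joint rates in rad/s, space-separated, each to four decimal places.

o_n = [0.1585, -0.4052, 0.4390]
J₁: ẑ×o_n = [0.4052, 0.1585, -0.0000], ω = ẑ
J2: z=[0.0000, 0.0000, 1.0000] o=[-0.4780, 0.3104, 0.0000] → [0.7157, 0.6366, -0.0000, 0.0000, 0.0000, 1.0000]
J3: z=[-0.3584, -0.9336, 0.0000] o=[-0.0113, 0.1313, 0.5200] → [0.0756, -0.0290, 0.3508, -0.3584, -0.9336, 0.0000]
q̇ = J⁺·V = [-0.8400, -0.4330, -0.3170]

-0.8400 -0.4330 -0.3170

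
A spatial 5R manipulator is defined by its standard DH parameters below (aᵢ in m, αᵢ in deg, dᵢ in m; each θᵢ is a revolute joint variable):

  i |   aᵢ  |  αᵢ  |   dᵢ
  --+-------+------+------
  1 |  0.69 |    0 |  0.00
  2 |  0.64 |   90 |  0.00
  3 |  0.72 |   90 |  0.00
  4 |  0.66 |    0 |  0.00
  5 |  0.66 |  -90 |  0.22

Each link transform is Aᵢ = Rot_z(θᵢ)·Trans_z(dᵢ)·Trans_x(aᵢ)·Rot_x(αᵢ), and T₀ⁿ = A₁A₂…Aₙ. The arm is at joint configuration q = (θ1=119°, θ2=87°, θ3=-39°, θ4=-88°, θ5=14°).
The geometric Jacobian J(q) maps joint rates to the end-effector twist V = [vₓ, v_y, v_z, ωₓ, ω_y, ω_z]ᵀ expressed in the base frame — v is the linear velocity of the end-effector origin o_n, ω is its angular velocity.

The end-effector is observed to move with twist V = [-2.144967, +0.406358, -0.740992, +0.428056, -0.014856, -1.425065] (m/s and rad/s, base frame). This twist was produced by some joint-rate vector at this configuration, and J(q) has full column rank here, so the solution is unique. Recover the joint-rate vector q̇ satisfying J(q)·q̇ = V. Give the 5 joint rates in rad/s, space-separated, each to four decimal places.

-0.1590 -0.7990 -0.2010 0.9260 -0.3250

o_n = [-0.8641, -1.0946, -0.7531]
J₁: ẑ×o_n = [1.0946, -0.8641, 0.0000], ω = ẑ
J2: z=[0.0000, 0.0000, 1.0000] o=[-0.3345, 0.6035, 0.0000] → [1.6980, -0.5296, 0.0000, 0.0000, 0.0000, 1.0000]
J3: z=[-0.4384, 0.8988, 0.0000] o=[-0.9097, 0.3229, 0.0000] → [-0.6769, -0.3301, 0.5804, -0.4384, 0.8988, 0.0000]
J4: z=[0.5656, 0.2759, -0.7771] o=[-1.4127, 0.0776, -0.4531] → [-0.9937, -0.2566, -0.8144, 0.5656, 0.2759, -0.7771]
J5: z=[0.5656, 0.2759, -0.7771] o=[-1.1396, -0.5230, -0.4676] → [-0.5229, -0.0526, -0.3993, 0.5656, 0.2759, -0.7771]
q̇ = J⁺·V = [-0.1590, -0.7990, -0.2010, 0.9260, -0.3250]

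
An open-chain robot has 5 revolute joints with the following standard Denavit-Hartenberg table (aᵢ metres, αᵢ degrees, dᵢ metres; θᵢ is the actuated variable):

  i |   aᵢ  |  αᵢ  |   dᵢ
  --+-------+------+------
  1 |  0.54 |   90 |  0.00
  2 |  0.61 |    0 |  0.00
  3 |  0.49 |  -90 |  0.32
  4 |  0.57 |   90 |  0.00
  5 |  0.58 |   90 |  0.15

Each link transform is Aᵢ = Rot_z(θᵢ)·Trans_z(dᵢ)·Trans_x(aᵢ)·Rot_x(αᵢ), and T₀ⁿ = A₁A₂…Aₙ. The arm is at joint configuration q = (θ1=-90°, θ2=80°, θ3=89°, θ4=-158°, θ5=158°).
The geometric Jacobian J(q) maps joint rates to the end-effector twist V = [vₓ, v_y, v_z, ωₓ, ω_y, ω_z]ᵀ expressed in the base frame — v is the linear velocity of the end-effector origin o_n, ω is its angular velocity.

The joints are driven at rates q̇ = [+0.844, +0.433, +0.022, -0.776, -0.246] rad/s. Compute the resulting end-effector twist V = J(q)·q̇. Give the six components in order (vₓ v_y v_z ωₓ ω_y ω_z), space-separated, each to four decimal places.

o_n = [-0.1930, -0.2080, 0.4645]
J₁: ẑ×o_n = [0.2080, -0.1930, 0.0000], ω = ẑ
J2: z=[-1.0000, -0.0000, 0.0000] o=[0.0000, -0.5400, 0.0000] → [-0.0000, 0.4645, -0.3320, -1.0000, -0.0000, 0.0000]
J3: z=[-1.0000, -0.0000, 0.0000] o=[0.0000, -0.6459, 0.6007] → [-0.0000, -0.1362, -0.4380, -1.0000, -0.0000, 0.0000]
J4: z=[-0.0000, 0.1908, -0.9816] o=[-0.3200, -0.1649, 0.6942] → [-0.0861, -0.1247, -0.0242, -0.0000, 0.1908, -0.9816]
J5: z=[0.9272, -0.3677, -0.0715] o=[-0.5335, -0.6837, 0.5934] → [0.0814, 0.0951, 0.5663, 0.9272, -0.3677, -0.0715]
V = J·q̇ = [0.2223, 0.1086, -0.2739, -0.6831, -0.0576, 1.6233]

0.2223 0.1086 -0.2739 -0.6831 -0.0576 1.6233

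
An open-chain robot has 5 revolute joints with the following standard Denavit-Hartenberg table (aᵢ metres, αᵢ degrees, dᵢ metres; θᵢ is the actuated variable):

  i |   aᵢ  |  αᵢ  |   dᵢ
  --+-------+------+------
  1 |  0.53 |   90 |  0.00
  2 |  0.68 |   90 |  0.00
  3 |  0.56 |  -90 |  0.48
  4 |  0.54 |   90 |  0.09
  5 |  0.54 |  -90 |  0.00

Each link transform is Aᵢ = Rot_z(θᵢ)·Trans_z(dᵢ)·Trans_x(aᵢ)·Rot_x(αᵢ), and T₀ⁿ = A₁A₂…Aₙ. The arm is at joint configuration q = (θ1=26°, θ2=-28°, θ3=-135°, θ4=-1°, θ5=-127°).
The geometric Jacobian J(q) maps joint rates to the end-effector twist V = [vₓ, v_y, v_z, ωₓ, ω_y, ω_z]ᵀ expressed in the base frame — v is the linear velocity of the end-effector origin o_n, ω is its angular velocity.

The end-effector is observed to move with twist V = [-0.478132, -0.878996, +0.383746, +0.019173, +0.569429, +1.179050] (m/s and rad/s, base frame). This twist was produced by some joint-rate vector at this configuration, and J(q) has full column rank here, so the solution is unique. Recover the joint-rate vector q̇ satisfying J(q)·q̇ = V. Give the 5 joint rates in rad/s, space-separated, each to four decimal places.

0.6470 -0.5260 -0.9370 -0.0260 0.3420

o_n = [0.0510, 0.3661, -0.3758]
J₁: ẑ×o_n = [-0.3661, 0.0510, 0.0000], ω = ẑ
J2: z=[0.4384, -0.8988, 0.0000] o=[0.4764, 0.2323, 0.0000] → [0.3378, 0.1647, -0.3236, 0.4384, -0.8988, 0.0000]
J3: z=[-0.4220, -0.2058, -0.8829] o=[1.0160, 0.4955, -0.3192] → [-0.1026, 0.8281, -0.1440, -0.4220, -0.2058, -0.8829]
J4: z=[0.2512, 0.9092, -0.3320] o=[0.3256, 0.5994, -0.5572] → [0.0874, 0.0456, 0.1911, 0.2512, 0.9092, -0.3320]
J5: z=[-0.4067, -0.2121, -0.8886] o=[-0.1261, 0.8746, -0.4161] → [-0.4604, -0.1410, 0.2444, -0.4067, -0.2121, -0.8886]
q̇ = J⁺·V = [0.6470, -0.5260, -0.9370, -0.0260, 0.3420]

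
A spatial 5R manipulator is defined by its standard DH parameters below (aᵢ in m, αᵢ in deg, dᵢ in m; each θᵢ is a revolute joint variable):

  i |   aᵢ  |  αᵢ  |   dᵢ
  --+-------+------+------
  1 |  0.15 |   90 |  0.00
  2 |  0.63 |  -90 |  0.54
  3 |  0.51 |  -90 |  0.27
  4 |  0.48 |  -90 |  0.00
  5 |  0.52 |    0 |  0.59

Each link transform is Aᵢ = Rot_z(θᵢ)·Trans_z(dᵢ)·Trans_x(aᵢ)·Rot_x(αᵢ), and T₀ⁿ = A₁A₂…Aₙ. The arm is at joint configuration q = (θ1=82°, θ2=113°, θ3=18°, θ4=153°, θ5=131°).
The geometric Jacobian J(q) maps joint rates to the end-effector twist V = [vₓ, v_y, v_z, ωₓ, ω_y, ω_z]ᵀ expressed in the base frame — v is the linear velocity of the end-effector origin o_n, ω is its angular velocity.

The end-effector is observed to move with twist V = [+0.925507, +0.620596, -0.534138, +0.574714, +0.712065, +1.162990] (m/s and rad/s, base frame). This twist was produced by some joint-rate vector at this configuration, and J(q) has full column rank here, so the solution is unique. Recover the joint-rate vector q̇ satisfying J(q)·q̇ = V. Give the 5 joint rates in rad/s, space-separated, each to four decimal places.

0.5610 0.1950 -0.6630 -0.3380 -0.3310

o_n = [0.7481, -0.9756, 0.5090]
J₁: ẑ×o_n = [0.9756, 0.7481, -0.0000], ω = ẑ
J2: z=[0.9903, -0.1392, 0.0000] o=[0.0209, 0.1485, 0.0000] → [-0.0708, -0.5040, -1.0120, 0.9903, -0.1392, 0.0000]
J3: z=[-0.1281, -0.9115, -0.3907] o=[0.5214, -0.1704, 0.5799] → [-0.2499, -0.0977, 0.3099, -0.1281, -0.9115, -0.3907]
J4: z=[-0.9250, 0.2519, -0.2845] o=[0.3043, -0.5822, 0.9209] → [-0.2157, -0.5073, 0.2520, -0.9250, 0.2519, -0.2845]
J5: z=[0.0483, -0.6647, -0.7456] o=[0.4852, -0.2446, 0.6316] → [-0.4635, -0.1901, 0.1395, 0.0483, -0.6647, -0.7456]
q̇ = J⁺·V = [0.5610, 0.1950, -0.6630, -0.3380, -0.3310]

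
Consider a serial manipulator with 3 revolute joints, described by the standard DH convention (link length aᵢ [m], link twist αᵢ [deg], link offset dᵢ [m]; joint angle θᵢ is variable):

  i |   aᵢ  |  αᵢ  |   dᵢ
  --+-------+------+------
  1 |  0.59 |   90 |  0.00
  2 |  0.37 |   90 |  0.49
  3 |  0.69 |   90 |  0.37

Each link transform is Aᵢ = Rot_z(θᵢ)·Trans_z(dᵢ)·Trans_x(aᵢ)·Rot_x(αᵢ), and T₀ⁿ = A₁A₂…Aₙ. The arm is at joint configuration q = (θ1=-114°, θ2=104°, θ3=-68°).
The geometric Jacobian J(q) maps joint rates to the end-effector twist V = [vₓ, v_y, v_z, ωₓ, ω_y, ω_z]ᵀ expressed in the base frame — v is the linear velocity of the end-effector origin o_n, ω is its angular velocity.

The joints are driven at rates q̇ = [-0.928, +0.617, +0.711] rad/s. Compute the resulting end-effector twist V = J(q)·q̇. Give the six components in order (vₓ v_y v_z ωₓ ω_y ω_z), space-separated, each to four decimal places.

o_n = [-0.1873, -0.7890, 0.6993]
J₁: ẑ×o_n = [0.7890, -0.1873, 0.0000], ω = ẑ
J2: z=[-0.9135, 0.4067, 0.0000] o=[-0.2400, -0.5390, 0.0000] → [0.2844, 0.6389, 0.2070, -0.9135, 0.4067, 0.0000]
J3: z=[-0.3947, -0.8864, 0.2419] o=[-0.6512, -0.2579, 0.3590] → [-0.1732, 0.2465, 0.6208, -0.3947, -0.8864, 0.2419]
V = J·q̇ = [-0.6798, 0.7433, 0.5691, -0.8443, -0.3793, -0.7560]

-0.6798 0.7433 0.5691 -0.8443 -0.3793 -0.7560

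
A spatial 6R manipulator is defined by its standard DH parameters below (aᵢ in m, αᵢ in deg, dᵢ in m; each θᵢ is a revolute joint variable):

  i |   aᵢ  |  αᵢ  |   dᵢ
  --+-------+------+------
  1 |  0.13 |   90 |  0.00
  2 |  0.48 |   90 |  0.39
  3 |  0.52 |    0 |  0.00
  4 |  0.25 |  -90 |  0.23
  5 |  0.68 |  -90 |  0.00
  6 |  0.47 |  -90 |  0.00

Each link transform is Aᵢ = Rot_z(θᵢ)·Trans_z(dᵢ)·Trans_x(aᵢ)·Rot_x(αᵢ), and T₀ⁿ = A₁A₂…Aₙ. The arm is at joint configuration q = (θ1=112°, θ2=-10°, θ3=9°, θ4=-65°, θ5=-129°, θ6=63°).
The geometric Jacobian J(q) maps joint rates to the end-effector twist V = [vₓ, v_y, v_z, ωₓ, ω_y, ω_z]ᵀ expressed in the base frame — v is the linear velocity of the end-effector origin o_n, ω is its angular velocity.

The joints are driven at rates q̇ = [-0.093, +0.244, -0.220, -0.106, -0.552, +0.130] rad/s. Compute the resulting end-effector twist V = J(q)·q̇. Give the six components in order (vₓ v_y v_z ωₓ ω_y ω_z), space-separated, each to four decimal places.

0.3188 0.2021 0.4549 -0.0055 -0.3826 0.2171

o_n = [0.2973, 0.5884, -0.9922]
J₁: ẑ×o_n = [-0.5884, 0.2973, 0.0000], ω = ẑ
J2: z=[0.9272, 0.3746, 0.0000] o=[-0.0487, 0.1205, 0.0000] → [-0.3717, 0.9199, 0.3042, 0.9272, 0.3746, 0.0000]
J3: z=[0.0650, -0.1610, -0.9848] o=[0.1358, 0.7049, -0.0834] → [0.0315, -0.0999, 0.0184, 0.0650, -0.1610, -0.9848]
J4: z=[0.0650, -0.1610, -0.9848] o=[0.0218, 1.2044, -0.1725] → [-0.4747, -0.2180, 0.0043, 0.0650, -0.1610, -0.9848]
J5: z=[0.2126, 0.9665, -0.1440] o=[-0.2070, 1.2173, -0.4233] → [-0.6403, 0.0484, -0.6211, 0.2126, 0.9665, -0.1440]
J6: z=[-0.7168, 0.0541, -0.6952] o=[0.2446, 1.0466, -0.9022] → [-0.3235, -0.1011, 0.3256, -0.7168, 0.0541, -0.6952]
V = J·q̇ = [0.3188, 0.2021, 0.4549, -0.0055, -0.3826, 0.2171]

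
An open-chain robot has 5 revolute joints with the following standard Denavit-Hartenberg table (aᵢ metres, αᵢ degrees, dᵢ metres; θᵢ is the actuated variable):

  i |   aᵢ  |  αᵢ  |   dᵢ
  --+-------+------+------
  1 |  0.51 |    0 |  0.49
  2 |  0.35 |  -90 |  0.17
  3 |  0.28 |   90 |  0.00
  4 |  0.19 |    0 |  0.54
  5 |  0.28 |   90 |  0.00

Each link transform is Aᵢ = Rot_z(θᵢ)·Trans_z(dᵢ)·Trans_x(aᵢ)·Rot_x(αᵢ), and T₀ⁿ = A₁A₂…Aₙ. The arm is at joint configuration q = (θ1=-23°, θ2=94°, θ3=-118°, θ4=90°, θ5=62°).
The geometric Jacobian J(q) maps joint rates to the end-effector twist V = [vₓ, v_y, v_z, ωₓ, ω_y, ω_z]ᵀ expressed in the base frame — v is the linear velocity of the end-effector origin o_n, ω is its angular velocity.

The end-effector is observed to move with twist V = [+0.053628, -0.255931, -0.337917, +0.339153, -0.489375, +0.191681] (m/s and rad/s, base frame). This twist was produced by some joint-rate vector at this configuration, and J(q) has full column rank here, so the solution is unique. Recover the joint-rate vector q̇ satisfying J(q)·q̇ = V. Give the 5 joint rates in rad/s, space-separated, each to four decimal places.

o_n = [0.1192, -0.2291, 0.4354]
J₁: ẑ×o_n = [0.2291, 0.1192, -0.0000], ω = ẑ
J2: z=[0.0000, 0.0000, 1.0000] o=[0.4695, -0.1993, 0.4900] → [0.0298, -0.3502, 0.0000, 0.0000, 0.0000, 1.0000]
J3: z=[-0.9455, 0.3256, 0.0000] o=[0.5834, 0.1317, 0.6600] → [-0.0731, -0.2123, 0.4922, -0.9455, 0.3256, 0.0000]
J4: z=[-0.2875, -0.8348, -0.4695] o=[0.5406, 0.0074, 0.9072] → [0.2829, 0.0622, -0.2838, -0.2875, -0.8348, -0.4695]
J5: z=[-0.2875, -0.8348, -0.4695] o=[0.2057, -0.3816, 0.6537] → [0.2538, -0.0221, -0.1161, -0.2875, -0.8348, -0.4695]
q̇ = J⁺·V = [-0.5200, 0.8990, -0.4800, 0.3300, 0.0690]

-0.5200 0.8990 -0.4800 0.3300 0.0690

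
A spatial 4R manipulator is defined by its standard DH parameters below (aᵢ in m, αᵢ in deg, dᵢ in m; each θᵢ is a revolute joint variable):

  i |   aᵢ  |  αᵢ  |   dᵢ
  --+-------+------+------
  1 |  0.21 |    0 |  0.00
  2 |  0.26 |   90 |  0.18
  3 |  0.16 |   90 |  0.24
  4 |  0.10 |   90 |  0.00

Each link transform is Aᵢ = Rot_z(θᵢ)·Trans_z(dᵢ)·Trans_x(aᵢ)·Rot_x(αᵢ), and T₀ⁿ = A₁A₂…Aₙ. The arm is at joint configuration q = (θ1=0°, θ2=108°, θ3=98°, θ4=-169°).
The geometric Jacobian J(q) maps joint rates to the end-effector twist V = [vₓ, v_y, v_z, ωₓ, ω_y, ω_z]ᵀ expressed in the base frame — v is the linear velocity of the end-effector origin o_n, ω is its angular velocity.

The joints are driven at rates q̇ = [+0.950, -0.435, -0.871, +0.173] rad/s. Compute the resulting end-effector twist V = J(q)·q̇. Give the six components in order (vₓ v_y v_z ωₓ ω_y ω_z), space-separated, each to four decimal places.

o_n = [0.3424, 0.3074, 0.2412]
J₁: ẑ×o_n = [-0.3074, 0.3424, 0.0000], ω = ẑ
J2: z=[0.0000, 0.0000, 1.0000] o=[0.2100, 0.0000, 0.0000] → [-0.3074, 0.1324, 0.0000, 0.0000, 0.0000, 1.0000]
J3: z=[0.9511, 0.3090, 0.0000] o=[0.1297, 0.2473, 0.1800] → [0.0189, -0.0582, -0.0086, 0.9511, 0.3090, 0.0000]
J4: z=[-0.3060, 0.9418, 0.1392] o=[0.3648, 0.3003, 0.3384] → [-0.0925, -0.0329, 0.0189, -0.3060, 0.9418, 0.1392]
V = J·q̇ = [-0.1908, 0.3127, 0.0108, -0.8813, -0.1062, 0.5391]

-0.1908 0.3127 0.0108 -0.8813 -0.1062 0.5391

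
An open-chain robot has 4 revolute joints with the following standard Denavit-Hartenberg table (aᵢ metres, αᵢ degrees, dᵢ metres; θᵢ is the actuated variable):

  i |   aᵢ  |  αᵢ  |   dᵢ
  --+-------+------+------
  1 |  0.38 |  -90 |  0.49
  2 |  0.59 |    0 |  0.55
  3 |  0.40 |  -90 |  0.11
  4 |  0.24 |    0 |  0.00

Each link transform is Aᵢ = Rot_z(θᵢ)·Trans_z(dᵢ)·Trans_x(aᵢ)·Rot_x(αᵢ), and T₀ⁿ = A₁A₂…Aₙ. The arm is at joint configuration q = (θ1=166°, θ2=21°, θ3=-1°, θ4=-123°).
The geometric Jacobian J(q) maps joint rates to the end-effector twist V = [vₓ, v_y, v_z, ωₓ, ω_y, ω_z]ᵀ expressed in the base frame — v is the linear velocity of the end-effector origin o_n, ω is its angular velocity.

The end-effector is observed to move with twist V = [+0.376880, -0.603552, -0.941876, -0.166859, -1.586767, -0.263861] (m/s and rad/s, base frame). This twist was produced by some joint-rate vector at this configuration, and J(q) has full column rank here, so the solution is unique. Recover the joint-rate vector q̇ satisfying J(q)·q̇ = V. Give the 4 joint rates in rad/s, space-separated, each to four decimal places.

o_n = [-1.3571, -0.5493, 0.1865]
J₁: ẑ×o_n = [0.5493, -1.3571, 0.0000], ω = ẑ
J2: z=[-0.2419, -0.9703, 0.0000] o=[-0.3687, 0.0919, 0.4900] → [0.2945, -0.0734, -0.8039, -0.2419, -0.9703, 0.0000]
J3: z=[-0.2419, -0.9703, 0.0000] o=[-1.0362, -0.3085, 0.2786] → [0.0894, -0.0223, -0.2530, -0.2419, -0.9703, 0.0000]
J4: z=[0.3319, -0.0827, -0.9397] o=[-1.4275, -0.3243, 0.1418] → [-0.2151, -0.0811, -0.0688, 0.3319, -0.0827, -0.9397]
q̇ = J⁺·V = [0.3460, 0.9030, 0.6770, 0.6490]

0.3460 0.9030 0.6770 0.6490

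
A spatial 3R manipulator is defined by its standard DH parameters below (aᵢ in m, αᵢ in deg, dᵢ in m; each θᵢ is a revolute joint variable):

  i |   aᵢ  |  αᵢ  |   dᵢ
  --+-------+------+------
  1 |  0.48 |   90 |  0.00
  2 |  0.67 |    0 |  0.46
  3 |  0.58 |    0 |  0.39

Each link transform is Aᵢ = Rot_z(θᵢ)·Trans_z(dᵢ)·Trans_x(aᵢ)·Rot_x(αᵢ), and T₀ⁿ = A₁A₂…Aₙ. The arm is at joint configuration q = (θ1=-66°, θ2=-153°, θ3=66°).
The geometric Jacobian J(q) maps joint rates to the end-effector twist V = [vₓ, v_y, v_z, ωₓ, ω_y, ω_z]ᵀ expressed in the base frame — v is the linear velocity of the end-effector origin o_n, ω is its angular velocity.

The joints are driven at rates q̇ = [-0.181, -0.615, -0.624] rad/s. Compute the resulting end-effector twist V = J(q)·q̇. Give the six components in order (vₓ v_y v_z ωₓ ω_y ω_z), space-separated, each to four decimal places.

-0.4162 0.9734 0.3295 1.1319 0.5039 -0.1810

o_n = [-0.8117, -0.2666, -0.8834]
J₁: ẑ×o_n = [0.2666, -0.8117, 0.0000], ω = ẑ
J2: z=[-0.9135, -0.4067, 0.0000] o=[0.1952, -0.4385, 0.0000] → [0.3593, -0.8070, -0.5666, -0.9135, -0.4067, 0.0000]
J3: z=[-0.9135, -0.4067, 0.0000] o=[-0.4678, -0.0802, -0.3042] → [0.2356, -0.5291, 0.0304, -0.9135, -0.4067, 0.0000]
V = J·q̇ = [-0.4162, 0.9734, 0.3295, 1.1319, 0.5039, -0.1810]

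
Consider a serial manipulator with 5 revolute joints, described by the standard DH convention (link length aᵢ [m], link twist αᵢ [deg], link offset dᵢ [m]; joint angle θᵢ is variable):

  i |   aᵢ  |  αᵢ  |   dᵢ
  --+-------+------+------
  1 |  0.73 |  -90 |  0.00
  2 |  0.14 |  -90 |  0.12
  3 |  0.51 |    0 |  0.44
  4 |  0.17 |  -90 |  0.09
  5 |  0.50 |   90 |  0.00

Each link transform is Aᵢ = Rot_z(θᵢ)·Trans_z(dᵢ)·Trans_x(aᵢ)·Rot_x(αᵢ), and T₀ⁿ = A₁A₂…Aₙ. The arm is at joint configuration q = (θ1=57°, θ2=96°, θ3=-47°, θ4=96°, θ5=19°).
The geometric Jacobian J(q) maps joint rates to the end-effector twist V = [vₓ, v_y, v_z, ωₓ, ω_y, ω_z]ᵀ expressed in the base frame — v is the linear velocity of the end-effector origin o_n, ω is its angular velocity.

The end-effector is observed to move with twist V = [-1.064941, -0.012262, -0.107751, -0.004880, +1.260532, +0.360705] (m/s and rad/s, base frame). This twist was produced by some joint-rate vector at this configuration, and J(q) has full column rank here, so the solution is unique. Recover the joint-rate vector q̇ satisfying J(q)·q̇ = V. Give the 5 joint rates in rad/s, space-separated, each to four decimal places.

0.8320 0.3790 -0.7400 -0.3580 -0.4750

o_n = [0.1403, 0.2305, -0.8661]
J₁: ẑ×o_n = [-0.2305, 0.1403, 0.0000], ω = ẑ
J2: z=[-0.8387, 0.5446, 0.0000] o=[0.3976, 0.6122, 0.0000] → [-0.4717, -0.7264, 0.4603, -0.8387, 0.5446, 0.0000]
J3: z=[-0.5417, -0.8341, 0.1045] o=[0.2890, 0.6653, -0.1392] → [0.6517, -0.4093, 0.1115, -0.5417, -0.8341, 0.1045]
J4: z=[-0.5417, -0.8341, 0.1045] o=[-0.2820, 0.4710, -0.4392] → [0.3813, -0.1871, 0.4824, -0.5417, -0.8341, 0.1045]
J5: z=[0.5932, -0.2912, 0.7506] o=[-0.2295, 0.3163, -0.5407] → [0.1591, 0.4706, 0.0568, 0.5932, -0.2912, 0.7506]
q̇ = J⁺·V = [0.8320, 0.3790, -0.7400, -0.3580, -0.4750]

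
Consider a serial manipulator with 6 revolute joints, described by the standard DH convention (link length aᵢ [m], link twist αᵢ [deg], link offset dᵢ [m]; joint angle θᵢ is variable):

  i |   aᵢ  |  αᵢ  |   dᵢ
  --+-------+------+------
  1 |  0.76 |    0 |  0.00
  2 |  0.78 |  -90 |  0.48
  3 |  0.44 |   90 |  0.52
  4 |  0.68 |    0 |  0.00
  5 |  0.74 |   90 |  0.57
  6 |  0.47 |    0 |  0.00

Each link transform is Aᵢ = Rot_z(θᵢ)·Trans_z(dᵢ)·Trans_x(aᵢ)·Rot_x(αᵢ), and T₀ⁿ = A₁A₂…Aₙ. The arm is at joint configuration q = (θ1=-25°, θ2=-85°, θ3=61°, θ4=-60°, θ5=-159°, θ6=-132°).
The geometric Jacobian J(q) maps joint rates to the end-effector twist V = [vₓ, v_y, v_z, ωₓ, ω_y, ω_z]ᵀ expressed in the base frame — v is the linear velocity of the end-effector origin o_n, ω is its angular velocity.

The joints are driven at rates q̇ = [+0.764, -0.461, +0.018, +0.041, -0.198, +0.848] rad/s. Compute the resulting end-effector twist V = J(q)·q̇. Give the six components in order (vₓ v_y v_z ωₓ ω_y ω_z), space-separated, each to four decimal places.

o_n = [0.4684, -1.5083, 0.1940]
J₁: ẑ×o_n = [1.5083, 0.4684, -0.0000], ω = ẑ
J2: z=[0.0000, 0.0000, 1.0000] o=[0.6888, -0.3212, 0.0000] → [1.1871, -0.2204, 0.0000, 0.0000, 0.0000, 1.0000]
J3: z=[0.9397, -0.3420, 0.0000] o=[0.4220, -1.0542, 0.4800] → [0.0978, 0.2687, -0.4109, 0.9397, -0.3420, 0.0000]
J4: z=[-0.2991, -0.8219, 0.4848] o=[0.8377, -1.4325, 0.0952] → [-0.0445, -0.1495, -0.2809, -0.2991, -0.8219, 0.4848]
J5: z=[-0.2991, -0.8219, 0.4848] o=[0.2279, -1.3859, -0.2022] → [-0.2663, 0.2351, 0.2342, -0.2991, -0.8219, 0.4848]
J6: z=[0.6259, -0.5525, -0.5504] o=[0.5904, -1.7517, 0.5771] → [0.3456, 0.3070, 0.0849, 0.6259, -0.5525, -0.5504]
V = J·q̇ = [0.9508, 0.6719, 0.0067, 0.5947, -0.3456, -0.2399]

0.9508 0.6719 0.0067 0.5947 -0.3456 -0.2399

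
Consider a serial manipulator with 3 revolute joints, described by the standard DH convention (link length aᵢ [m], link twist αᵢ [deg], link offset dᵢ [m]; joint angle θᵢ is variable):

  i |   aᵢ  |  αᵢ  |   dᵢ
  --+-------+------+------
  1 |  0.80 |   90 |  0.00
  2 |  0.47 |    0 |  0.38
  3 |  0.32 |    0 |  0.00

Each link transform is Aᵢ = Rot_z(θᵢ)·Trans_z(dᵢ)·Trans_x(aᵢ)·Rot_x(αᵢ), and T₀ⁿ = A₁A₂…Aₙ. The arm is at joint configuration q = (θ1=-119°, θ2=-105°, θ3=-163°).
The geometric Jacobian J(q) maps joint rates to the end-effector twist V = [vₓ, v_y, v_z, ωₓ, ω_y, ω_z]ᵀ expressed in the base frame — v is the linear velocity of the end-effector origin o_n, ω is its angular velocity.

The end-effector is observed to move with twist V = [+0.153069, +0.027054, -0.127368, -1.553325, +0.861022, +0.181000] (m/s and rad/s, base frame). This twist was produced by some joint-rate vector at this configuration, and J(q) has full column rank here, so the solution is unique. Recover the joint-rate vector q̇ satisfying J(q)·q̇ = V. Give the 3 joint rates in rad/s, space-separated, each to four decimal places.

0.1810 0.8840 0.8920

o_n = [-0.6558, -0.3993, -0.1342]
J₁: ẑ×o_n = [0.3993, -0.6558, 0.0000], ω = ẑ
J2: z=[-0.8746, 0.4848, 0.0000] o=[-0.3878, -0.6997, 0.0000] → [-0.0651, -0.1174, -0.1328, -0.8746, 0.4848, 0.0000]
J3: z=[-0.8746, 0.4848, 0.0000] o=[-0.6612, -0.4091, -0.4540] → [0.1550, 0.2797, -0.0112, -0.8746, 0.4848, 0.0000]
q̇ = J⁺·V = [0.1810, 0.8840, 0.8920]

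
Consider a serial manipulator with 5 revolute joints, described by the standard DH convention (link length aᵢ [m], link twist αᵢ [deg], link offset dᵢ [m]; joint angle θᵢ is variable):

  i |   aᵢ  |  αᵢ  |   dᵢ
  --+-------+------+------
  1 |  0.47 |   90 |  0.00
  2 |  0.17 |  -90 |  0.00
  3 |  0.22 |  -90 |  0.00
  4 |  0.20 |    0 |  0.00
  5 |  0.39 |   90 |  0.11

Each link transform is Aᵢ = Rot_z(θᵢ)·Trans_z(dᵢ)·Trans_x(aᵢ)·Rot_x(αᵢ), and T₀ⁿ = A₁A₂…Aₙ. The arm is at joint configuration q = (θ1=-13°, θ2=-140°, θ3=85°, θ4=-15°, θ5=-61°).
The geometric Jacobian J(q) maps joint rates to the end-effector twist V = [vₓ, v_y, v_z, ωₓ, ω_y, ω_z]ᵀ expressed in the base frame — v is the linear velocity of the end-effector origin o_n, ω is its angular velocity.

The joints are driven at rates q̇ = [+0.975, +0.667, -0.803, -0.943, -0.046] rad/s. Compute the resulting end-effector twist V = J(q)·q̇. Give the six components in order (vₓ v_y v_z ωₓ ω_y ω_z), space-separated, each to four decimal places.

-0.2771 0.3521 -0.3223 -1.4078 -0.4480 0.9568

o_n = [0.7652, 0.3521, -0.3968]
J₁: ẑ×o_n = [-0.3521, 0.7652, 0.0000], ω = ẑ
J2: z=[-0.2250, -0.9744, 0.0000] o=[0.4580, -0.1057, 0.0000] → [0.3866, -0.0893, 0.1963, -0.2250, -0.9744, 0.0000]
J3: z=[0.6263, -0.1446, -0.7660] o=[0.3311, -0.0764, -0.1093] → [0.3698, -0.1525, 0.3312, 0.6263, -0.1446, -0.7660]
J4: z=[0.7632, -0.0867, 0.6403] o=[0.3661, 0.1404, -0.1216] → [-0.1117, 0.4656, 0.1962, 0.7632, -0.0867, 0.6403]
J5: z=[0.7632, -0.0867, 0.6403] o=[0.4292, 0.3234, -0.1721] → [0.0011, 0.3866, 0.0511, 0.7632, -0.0867, 0.6403]
V = J·q̇ = [-0.2771, 0.3521, -0.3223, -1.4078, -0.4480, 0.9568]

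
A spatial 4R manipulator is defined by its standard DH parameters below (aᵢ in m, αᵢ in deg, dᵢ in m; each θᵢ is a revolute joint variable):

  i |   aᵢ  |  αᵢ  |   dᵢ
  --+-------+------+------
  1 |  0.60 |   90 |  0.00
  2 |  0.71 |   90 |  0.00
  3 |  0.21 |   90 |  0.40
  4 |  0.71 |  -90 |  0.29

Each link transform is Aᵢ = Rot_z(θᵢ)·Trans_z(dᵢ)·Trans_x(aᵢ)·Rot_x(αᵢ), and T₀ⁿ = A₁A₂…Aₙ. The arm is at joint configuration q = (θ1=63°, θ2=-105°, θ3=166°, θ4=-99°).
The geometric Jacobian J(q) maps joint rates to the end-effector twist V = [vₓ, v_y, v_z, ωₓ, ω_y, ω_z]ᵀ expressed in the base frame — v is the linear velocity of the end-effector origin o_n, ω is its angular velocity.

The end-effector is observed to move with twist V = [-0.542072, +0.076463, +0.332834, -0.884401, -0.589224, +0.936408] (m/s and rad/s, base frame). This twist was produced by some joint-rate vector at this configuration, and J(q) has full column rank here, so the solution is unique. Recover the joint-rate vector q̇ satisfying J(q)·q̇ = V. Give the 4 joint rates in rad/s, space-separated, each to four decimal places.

o_n = [0.5962, 0.4975, -0.7388]
J₁: ẑ×o_n = [-0.4975, 0.5962, 0.0000], ω = ẑ
J2: z=[0.8910, -0.4540, 0.0000] o=[0.2724, 0.5346, 0.0000] → [0.3354, 0.6583, 0.1139, 0.8910, -0.4540, 0.0000]
J3: z=[-0.4385, -0.8606, 0.2588] o=[0.1890, 0.3709, -0.6858] → [0.0129, 0.0821, 0.2949, -0.4385, -0.8606, 0.2588]
J4: z=[0.8361, -0.4963, -0.2337] o=[0.0828, 0.0505, -0.3855] → [0.2798, 0.1755, 0.6285, 0.8361, -0.4963, -0.2337]
q̇ = J⁺·V = [0.7430, -0.7330, 0.9450, 0.2190]

0.7430 -0.7330 0.9450 0.2190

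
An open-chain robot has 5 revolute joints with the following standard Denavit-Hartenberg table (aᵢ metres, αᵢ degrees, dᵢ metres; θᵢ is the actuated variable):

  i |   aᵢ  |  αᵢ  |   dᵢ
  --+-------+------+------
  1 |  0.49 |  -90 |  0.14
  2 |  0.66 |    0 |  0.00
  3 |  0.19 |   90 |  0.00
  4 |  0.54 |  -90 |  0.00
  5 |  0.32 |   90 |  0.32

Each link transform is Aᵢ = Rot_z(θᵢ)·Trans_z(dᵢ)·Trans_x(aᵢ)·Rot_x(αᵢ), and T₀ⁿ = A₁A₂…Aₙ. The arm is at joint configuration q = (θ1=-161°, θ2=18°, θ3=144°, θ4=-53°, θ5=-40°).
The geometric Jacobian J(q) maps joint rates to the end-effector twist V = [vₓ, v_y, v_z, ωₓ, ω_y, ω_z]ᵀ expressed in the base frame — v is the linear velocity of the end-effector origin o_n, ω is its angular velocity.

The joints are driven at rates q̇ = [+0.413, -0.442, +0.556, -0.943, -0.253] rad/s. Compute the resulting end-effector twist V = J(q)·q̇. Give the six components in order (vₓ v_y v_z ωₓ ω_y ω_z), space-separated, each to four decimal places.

o_n = [-0.4328, 0.3105, -0.5433]
J₁: ẑ×o_n = [-0.3105, -0.4328, 0.0000], ω = ẑ
J2: z=[0.3256, -0.9455, 0.0000] o=[-0.4633, -0.1595, 0.1400] → [0.6460, 0.2225, 0.1819, 0.3256, -0.9455, 0.0000]
J3: z=[0.3256, -0.9455, 0.0000] o=[-1.0568, -0.3639, -0.0640] → [0.4532, 0.1561, 0.8096, 0.3256, -0.9455, 0.0000]
J4: z=[-0.2922, -0.1006, -0.9511] o=[-0.8859, -0.3051, -0.1227] → [0.6277, -0.5539, -0.1343, -0.2922, -0.1006, -0.9511]
J5: z=[0.9141, -0.3217, -0.2468] o=[-0.7341, 0.2033, -0.2231] → [0.1295, 0.2183, 0.1949, 0.9141, -0.3217, -0.2468]
V = J·q̇ = [-0.7865, 0.2768, 0.4470, 0.0814, 0.0685, 1.3723]

-0.7865 0.2768 0.4470 0.0814 0.0685 1.3723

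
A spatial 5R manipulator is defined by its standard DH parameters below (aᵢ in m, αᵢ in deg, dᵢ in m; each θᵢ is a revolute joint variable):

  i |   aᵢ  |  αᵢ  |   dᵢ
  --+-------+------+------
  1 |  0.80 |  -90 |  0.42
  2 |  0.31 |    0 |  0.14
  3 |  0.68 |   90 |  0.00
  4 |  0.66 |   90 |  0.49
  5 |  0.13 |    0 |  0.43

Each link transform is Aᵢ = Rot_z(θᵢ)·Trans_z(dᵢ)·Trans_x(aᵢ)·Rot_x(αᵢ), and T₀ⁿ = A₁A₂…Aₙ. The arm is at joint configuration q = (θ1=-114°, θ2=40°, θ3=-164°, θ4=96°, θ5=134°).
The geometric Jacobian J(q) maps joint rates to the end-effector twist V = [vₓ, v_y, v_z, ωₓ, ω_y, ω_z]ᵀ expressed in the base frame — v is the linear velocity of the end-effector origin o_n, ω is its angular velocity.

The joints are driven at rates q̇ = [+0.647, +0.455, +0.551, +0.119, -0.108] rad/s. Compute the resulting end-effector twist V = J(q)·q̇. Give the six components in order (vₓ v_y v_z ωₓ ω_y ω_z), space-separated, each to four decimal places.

o_n = [0.6997, -0.2761, 0.7633]
J₁: ẑ×o_n = [0.2761, 0.6997, -0.0000], ω = ẑ
J2: z=[0.9135, -0.4067, 0.0000] o=[-0.3254, -0.7308, 0.4200] → [-0.1397, -0.3137, 0.8324, 0.9135, -0.4067, 0.0000]
J3: z=[0.9135, -0.4067, 0.0000] o=[-0.2941, -1.0047, 0.2207] → [-0.2207, -0.4957, 1.0698, 0.9135, -0.4067, 0.0000]
J4: z=[0.3372, 0.7574, -0.5592] o=[-0.1394, -0.6573, 0.7845] → [0.1972, -0.4621, -0.5070, 0.3372, 0.7574, -0.5592]
J5: z=[0.3217, 0.4655, 0.8245] o=[0.6098, -0.5885, 0.4533] → [-0.1132, -0.0256, 0.0586, 0.3217, 0.4655, 0.8245]
V = J·q̇ = [0.0292, -0.0154, 0.9016, 0.9244, -0.3693, 0.4914]

0.0292 -0.0154 0.9016 0.9244 -0.3693 0.4914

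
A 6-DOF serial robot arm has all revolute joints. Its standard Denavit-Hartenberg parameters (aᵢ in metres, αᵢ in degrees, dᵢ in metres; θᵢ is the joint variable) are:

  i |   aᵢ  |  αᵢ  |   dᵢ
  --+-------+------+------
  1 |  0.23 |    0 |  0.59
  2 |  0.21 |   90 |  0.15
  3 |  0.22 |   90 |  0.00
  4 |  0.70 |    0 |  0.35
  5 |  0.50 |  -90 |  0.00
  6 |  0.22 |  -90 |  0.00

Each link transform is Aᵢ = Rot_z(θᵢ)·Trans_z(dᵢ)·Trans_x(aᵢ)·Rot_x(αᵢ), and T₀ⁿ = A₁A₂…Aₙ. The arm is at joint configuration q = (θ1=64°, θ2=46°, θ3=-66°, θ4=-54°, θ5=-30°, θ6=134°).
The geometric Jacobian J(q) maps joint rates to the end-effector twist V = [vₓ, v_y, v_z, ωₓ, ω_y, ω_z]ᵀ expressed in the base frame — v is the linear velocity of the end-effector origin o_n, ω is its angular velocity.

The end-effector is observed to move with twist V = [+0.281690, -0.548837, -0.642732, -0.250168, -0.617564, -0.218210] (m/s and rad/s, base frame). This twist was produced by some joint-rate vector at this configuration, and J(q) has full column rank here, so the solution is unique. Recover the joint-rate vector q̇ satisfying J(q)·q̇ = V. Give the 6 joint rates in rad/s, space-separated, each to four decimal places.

o_n = [-0.8606, 0.1829, 0.0520]
J₁: ẑ×o_n = [-0.1829, -0.8606, 0.0000], ω = ẑ
J2: z=[0.0000, 0.0000, 1.0000] o=[0.1008, 0.2067, 0.5900] → [0.0238, -0.9614, 0.0000, 0.0000, 0.0000, 1.0000]
J3: z=[0.9397, 0.3420, 0.0000] o=[0.0290, 0.4041, 0.7400] → [-0.2353, 0.6465, 0.0964, 0.9397, 0.3420, 0.0000]
J4: z=[0.3125, -0.8585, -0.4067] o=[-0.0016, 0.4881, 0.5390] → [0.2939, 0.5016, -0.8328, 0.3125, -0.8585, -0.4067]
J5: z=[0.3125, -0.8585, -0.4067] o=[-0.4816, 0.1513, 0.0208] → [-0.0139, 0.1444, -0.3154, 0.3125, -0.8585, -0.4067]
J6: z=[-0.0401, 0.4159, -0.9085] o=[-0.9562, 0.0012, -0.0270] → [0.1979, -0.0837, -0.0470, -0.0401, 0.4159, -0.9085]
q̇ = J⁺·V = [0.6780, -0.0750, -0.5040, 0.6190, 0.1670, 0.5520]

0.6780 -0.0750 -0.5040 0.6190 0.1670 0.5520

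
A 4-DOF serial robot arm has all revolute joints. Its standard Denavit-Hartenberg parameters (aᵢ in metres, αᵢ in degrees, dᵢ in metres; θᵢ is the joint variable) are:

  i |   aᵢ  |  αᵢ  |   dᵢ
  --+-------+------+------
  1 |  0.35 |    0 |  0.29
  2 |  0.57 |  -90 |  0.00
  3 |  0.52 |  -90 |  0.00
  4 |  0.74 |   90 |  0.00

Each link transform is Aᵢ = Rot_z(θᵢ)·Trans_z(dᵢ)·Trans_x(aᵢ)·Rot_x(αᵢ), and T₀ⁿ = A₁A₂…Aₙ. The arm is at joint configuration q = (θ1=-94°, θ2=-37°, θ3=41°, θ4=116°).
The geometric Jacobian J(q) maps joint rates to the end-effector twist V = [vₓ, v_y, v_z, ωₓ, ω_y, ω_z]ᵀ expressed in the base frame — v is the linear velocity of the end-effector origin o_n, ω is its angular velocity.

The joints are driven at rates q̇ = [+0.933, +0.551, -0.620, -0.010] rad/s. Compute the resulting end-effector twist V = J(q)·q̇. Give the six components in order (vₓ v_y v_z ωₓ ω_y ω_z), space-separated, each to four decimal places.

0.4240 -1.5281 0.0872 -0.4722 0.4018 1.4915

o_n = [-0.9972, -0.4544, 0.1617]
J₁: ẑ×o_n = [0.4544, -0.9972, 0.0000], ω = ẑ
J2: z=[0.0000, 0.0000, 1.0000] o=[-0.0244, -0.3491, 0.2900] → [0.1052, -0.9728, 0.0000, 0.0000, 0.0000, 1.0000]
J3: z=[0.7547, -0.6561, 0.0000] o=[-0.3984, -0.7793, 0.2900] → [0.0842, 0.0969, -0.1476, 0.7547, -0.6561, 0.0000]
J4: z=[0.4304, 0.4951, -0.7547] o=[-0.6558, -1.0755, -0.0512] → [0.5741, 0.1660, 0.4363, 0.4304, 0.4951, -0.7547]
V = J·q̇ = [0.4240, -1.5281, 0.0872, -0.4722, 0.4018, 1.4915]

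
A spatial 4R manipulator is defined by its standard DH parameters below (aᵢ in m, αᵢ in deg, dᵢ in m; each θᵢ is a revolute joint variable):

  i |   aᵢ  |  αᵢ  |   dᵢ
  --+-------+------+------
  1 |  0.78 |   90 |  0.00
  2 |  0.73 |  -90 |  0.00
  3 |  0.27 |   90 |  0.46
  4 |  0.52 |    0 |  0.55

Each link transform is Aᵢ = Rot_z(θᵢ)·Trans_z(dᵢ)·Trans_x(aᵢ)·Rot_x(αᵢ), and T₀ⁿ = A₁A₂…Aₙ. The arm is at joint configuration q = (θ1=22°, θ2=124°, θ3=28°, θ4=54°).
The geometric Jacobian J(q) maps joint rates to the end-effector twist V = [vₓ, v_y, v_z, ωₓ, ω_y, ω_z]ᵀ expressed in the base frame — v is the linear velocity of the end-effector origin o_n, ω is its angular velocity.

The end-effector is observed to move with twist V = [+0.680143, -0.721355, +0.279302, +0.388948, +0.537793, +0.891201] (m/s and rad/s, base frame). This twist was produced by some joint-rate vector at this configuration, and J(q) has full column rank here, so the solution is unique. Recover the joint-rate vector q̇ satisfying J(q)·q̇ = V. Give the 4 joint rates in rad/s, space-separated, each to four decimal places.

0.6140 -0.1940 -0.6210 -0.1800

o_n = [-0.6490, -0.4945, 0.7482]
J₁: ẑ×o_n = [0.4945, -0.6490, 0.0000], ω = ẑ
J2: z=[0.3746, -0.9272, 0.0000] o=[0.7232, 0.2922, 0.0000] → [-0.6937, -0.2803, -1.5669, 0.3746, -0.9272, 0.0000]
J3: z=[-0.7687, -0.3106, -0.5592] o=[0.3447, 0.1393, 0.6052] → [-0.3988, 0.6655, 0.1786, -0.7687, -0.3106, -0.5592]
J4: z=[0.0873, -0.9170, 0.3892] o=[-0.1800, 0.0640, 0.5456] → [0.0316, -0.2002, -0.4789, 0.0873, -0.9170, 0.3892]
q̇ = J⁺·V = [0.6140, -0.1940, -0.6210, -0.1800]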